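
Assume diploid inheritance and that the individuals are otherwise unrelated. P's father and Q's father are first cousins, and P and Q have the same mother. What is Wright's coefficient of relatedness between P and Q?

0.28125

Wright's path rule: contributions from independent ancestry routes add.
P and Q are related in two ways: second cousins through their fathers (r = 1/32) and half-sibs through their shared mother (r = 1/4).
r = 1/32 + 1/4 = 9/32 = 0.28125.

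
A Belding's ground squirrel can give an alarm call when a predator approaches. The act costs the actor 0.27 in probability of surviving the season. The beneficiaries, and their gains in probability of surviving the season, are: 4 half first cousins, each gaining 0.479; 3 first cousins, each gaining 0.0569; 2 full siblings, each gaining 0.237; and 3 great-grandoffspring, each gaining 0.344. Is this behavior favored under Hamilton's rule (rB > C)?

Hamilton's rule: the trait is favored when the sum of r·B over every recipient exceeds the actor's cost C.
r to a half first cousin = 0.0625 (half first cousins share one grandparent — one path of length 4: r = (1/2)^4 = 1/16).
r to a first cousin = 1/8 (first cousins share one grandparent pair — two paths of length 4: r = 2·(1/2)^4 = 1/8).
r to a full sibling = 0.5 (full sibs share both parents — two paths of length 2: r = 2·(1/2)^2 = 1/2).
r to a great-grandoffspring = 0.125 (three parent–offspring links: r = (1/2)^3 = 1/8).
Summing one r·B term per recipient: 4·0.0625·0.479 + 3·0.125·0.0569 + 2·0.5·0.237 + 3·0.125·0.344 = 0.5070875.
0.5070875 > 0.27: the indirect benefit exceeds the cost.

Yes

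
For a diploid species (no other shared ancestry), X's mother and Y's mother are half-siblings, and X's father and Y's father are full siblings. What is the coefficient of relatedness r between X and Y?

Relatedness sums over independent paths through distinct common ancestors.
X and Y are related in two ways: half first cousins through their mothers (r = 1/16) and first cousins through their fathers (r = 1/8).
r = 1/16 + 1/8 = 0.1875.

0.1875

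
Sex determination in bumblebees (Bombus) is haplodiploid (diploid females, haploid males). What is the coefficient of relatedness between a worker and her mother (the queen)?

0.5

One meiotic link between diploid queen and diploid daughter: r = 1/2.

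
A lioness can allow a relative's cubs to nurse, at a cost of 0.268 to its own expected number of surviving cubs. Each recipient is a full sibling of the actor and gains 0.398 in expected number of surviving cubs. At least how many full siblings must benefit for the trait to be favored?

r to a full sibling = 1/2 (full sibs share both parents — two paths of length 2: r = 2·(1/2)^2 = 1/2).
Hamilton's rule: n·r·B > C  ⇒  n > C/(r·B) = 0.268/(0.5·0.398) = 1.347.
The smallest integer exceeding 1.347 is 2.

2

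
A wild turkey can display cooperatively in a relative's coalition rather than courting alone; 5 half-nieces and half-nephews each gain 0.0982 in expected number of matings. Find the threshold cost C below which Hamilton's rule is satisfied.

0.061375

r to a half-niece or half-nephew = 1/8 (half-aunt/uncle↔niece/nephew: one path of length 3: r = (1/2)^3 = 1/8).
Hamilton's rule: n·r·B > C, so the trait is favored while C < n·r·B = 5·0.125·0.0982 = 0.061375.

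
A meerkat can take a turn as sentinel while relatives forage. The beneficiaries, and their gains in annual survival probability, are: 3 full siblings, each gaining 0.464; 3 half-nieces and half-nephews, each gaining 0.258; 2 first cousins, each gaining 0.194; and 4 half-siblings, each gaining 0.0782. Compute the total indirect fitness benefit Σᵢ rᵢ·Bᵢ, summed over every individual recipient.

r to a full sibling = 0.5 (full sibs share both parents — two paths of length 2: r = 2·(1/2)^2 = 1/2).
r to a half-niece or half-nephew = 1/8 (half-aunt/uncle↔niece/nephew: one path of length 3: r = (1/2)^3 = 1/8).
r to a first cousin = 1/8 (first cousins share one grandparent pair — two paths of length 4: r = 2·(1/2)^4 = 1/8).
r to a half-sibling = 1/4 (half-sibs share one parent — one path of length 2: r = (1/2)^2 = 1/4).
Summing one r·B term per recipient: 3·0.5·0.464 + 3·0.125·0.258 + 2·0.125·0.194 + 4·0.25·0.0782 = 0.91945.

0.91945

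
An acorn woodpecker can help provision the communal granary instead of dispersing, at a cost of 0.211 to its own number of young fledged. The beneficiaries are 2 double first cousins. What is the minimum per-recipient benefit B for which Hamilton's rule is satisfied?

r to a double first cousin = 1/4 (double first cousins share both grandparent pairs — four paths of length 4: r = 4·(1/2)^4 = 1/4).
Hamilton's rule with n recipients of equal r: n·r·B > C, so B > C/(n·r) = 0.211/(2·0.25) = 0.422.

0.422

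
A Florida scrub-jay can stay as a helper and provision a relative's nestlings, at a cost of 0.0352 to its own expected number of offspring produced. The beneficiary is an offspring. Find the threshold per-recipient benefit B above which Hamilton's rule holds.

r to an offspring = 0.5 (one parent–offspring link: r = (1/2)^1 = 1/2).
Hamilton's rule with n recipients of equal r: n·r·B > C, so B > C/(n·r) = 0.0352/(1·0.5) = 0.0704.

0.0704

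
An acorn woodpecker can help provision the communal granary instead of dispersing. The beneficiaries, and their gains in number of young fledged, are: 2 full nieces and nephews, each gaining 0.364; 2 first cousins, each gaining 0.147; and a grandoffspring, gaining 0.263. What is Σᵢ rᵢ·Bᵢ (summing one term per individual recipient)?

0.2845

r to a full niece or nephew = 1/4 (full aunt/uncle↔niece/nephew: two paths of length 3 through the shared grandparent pair: r = 2·(1/2)^3 = 1/4).
r to a first cousin = 1/8 (first cousins share one grandparent pair — two paths of length 4: r = 2·(1/2)^4 = 1/8).
r to a grandoffspring = 0.25 (two parent–offspring links: r = (1/2)^2 = 1/4).
Summing one r·B term per recipient: 2·0.25·0.364 + 2·0.125·0.147 + 1·0.25·0.263 = 0.2845.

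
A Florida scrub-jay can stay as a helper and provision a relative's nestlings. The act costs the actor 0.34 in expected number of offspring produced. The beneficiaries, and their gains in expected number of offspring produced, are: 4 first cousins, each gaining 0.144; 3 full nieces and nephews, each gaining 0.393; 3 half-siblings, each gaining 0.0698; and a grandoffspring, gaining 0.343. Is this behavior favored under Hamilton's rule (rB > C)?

Hamilton's rule: the trait is favored when the sum of r·B over every recipient exceeds the actor's cost C.
r to a first cousin = 0.125 (first cousins share one grandparent pair — two paths of length 4: r = 2·(1/2)^4 = 1/8).
r to a full niece or nephew = 0.25 (full aunt/uncle↔niece/nephew: two paths of length 3 through the shared grandparent pair: r = 2·(1/2)^3 = 1/4).
r to a half-sibling = 1/4 (half-sibs share one parent — one path of length 2: r = (1/2)^2 = 1/4).
r to a grandoffspring = 0.25 (two parent–offspring links: r = (1/2)^2 = 1/4).
Summing one r·B term per recipient: 4·0.125·0.144 + 3·0.25·0.393 + 3·0.25·0.0698 + 1·0.25·0.343 = 0.50485.
0.50485 > 0.34: the indirect benefit exceeds the cost.

Yes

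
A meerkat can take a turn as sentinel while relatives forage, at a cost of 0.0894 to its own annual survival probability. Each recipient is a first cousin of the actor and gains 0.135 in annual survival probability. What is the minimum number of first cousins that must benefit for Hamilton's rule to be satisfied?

r to a first cousin = 0.125 (first cousins share one grandparent pair — two paths of length 4: r = 2·(1/2)^4 = 1/8).
Hamilton's rule: n·r·B > C  ⇒  n > C/(r·B) = 0.0894/(0.125·0.135) = 5.298.
The smallest integer exceeding 5.298 is 6.

6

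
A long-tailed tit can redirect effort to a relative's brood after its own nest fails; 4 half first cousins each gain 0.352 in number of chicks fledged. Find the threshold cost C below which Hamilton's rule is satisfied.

r to a half first cousin = 0.0625 (half first cousins share one grandparent — one path of length 4: r = (1/2)^4 = 1/16).
Hamilton's rule: n·r·B > C, so the trait is favored while C < n·r·B = 4·0.0625·0.352 = 0.088.

0.088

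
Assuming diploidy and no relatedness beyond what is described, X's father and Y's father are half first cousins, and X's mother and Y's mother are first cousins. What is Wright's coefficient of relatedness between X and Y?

0.046875

Relatedness sums over independent paths through distinct common ancestors.
X and Y are related in two ways: half second cousins through their fathers (r = 1/64) and second cousins through their mothers (r = 1/32).
r = 1/64 + 1/32 = 3/64 = 0.046875.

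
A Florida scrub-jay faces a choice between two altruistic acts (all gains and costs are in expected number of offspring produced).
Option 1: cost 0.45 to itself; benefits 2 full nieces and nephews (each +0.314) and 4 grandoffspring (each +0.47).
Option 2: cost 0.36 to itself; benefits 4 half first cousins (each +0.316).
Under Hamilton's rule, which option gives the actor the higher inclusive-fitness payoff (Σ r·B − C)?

Option 1

Option 1: r to a full niece or nephew = 0.25.
Option 1: r to a grandoffspring = 0.25.
Option 1: Σ r·B − C = (2·0.25·0.314 + 4·0.25·0.47) − 0.45 = 0.177.
Option 2: r to a half first cousin = 0.0625.
Option 2: Σ r·B − C = (4·0.0625·0.316) − 0.36 = -0.281.
Option 1 has the higher net inclusive-fitness payoff.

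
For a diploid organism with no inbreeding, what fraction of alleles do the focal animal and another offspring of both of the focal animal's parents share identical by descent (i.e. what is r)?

0.5

Each parent–offspring link contributes a factor of 1/2, and independent paths through distinct common ancestors add.
Full sibs share both parents — two paths of length 2: r = 2·(1/2)^2 = 1/2.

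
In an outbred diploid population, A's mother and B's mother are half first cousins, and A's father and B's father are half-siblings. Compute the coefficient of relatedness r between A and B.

0.078125

Relatedness sums over independent paths through distinct common ancestors.
A and B are related in two ways: half second cousins through their mothers (r = 1/64) and half first cousins through their fathers (r = 1/16).
r = 1/64 + 1/16 = 0.078125.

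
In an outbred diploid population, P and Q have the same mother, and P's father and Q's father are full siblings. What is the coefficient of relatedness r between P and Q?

0.375

Relatedness sums over independent paths through distinct common ancestors.
P and Q are related in two ways: half-sibs through their shared mother (r = 1/4) and first cousins through their fathers (r = 1/8).
r = 1/4 + 1/8 = 0.375.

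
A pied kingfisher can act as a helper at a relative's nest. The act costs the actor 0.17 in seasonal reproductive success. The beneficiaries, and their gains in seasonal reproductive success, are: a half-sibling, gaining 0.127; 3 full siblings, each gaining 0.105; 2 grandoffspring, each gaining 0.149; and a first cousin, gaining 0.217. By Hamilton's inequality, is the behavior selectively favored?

Yes

Hamilton's rule: the trait is favored when the sum of r·B over every recipient exceeds the actor's cost C.
r to a half-sibling = 0.25 (half-sibs share one parent — one path of length 2: r = (1/2)^2 = 1/4).
r to a full sibling = 1/2 (full sibs share both parents — two paths of length 2: r = 2·(1/2)^2 = 1/2).
r to a grandoffspring = 1/4 (two parent–offspring links: r = (1/2)^2 = 1/4).
r to a first cousin = 1/8 (first cousins share one grandparent pair — two paths of length 4: r = 2·(1/2)^4 = 1/8).
Summing one r·B term per recipient: 1·0.25·0.127 + 3·0.5·0.105 + 2·0.25·0.149 + 1·0.125·0.217 = 0.290875.
0.290875 > 0.17: the indirect benefit exceeds the cost.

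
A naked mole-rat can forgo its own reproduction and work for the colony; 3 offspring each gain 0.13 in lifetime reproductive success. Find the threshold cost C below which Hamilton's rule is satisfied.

0.195

r to an offspring = 1/2 (one parent–offspring link: r = (1/2)^1 = 1/2).
Hamilton's rule: n·r·B > C, so the trait is favored while C < n·r·B = 3·0.5·0.13 = 0.195.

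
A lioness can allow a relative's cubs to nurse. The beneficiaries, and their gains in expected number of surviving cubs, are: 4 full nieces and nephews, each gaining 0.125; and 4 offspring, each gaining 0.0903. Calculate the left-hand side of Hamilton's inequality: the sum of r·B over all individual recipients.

0.3056

r to a full niece or nephew = 0.25 (full aunt/uncle↔niece/nephew: two paths of length 3 through the shared grandparent pair: r = 2·(1/2)^3 = 1/4).
r to an offspring = 1/2 (one parent–offspring link: r = (1/2)^1 = 1/2).
Summing one r·B term per recipient: 4·0.25·0.125 + 4·0.5·0.0903 = 0.3056.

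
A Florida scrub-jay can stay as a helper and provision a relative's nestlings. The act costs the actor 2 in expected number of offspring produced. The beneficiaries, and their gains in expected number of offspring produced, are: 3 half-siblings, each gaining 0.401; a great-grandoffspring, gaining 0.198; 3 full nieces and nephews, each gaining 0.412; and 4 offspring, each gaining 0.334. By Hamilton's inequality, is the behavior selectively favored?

No

Hamilton's rule: the trait is favored when the sum of r·B over every recipient exceeds the actor's cost C.
r to a half-sibling = 1/4 (half-sibs share one parent — one path of length 2: r = (1/2)^2 = 1/4).
r to a great-grandoffspring = 0.125 (three parent–offspring links: r = (1/2)^3 = 1/8).
r to a full niece or nephew = 0.25 (full aunt/uncle↔niece/nephew: two paths of length 3 through the shared grandparent pair: r = 2·(1/2)^3 = 1/4).
r to an offspring = 0.5 (one parent–offspring link: r = (1/2)^1 = 1/2).
Summing one r·B term per recipient: 3·0.25·0.401 + 1·0.125·0.198 + 3·0.25·0.412 + 4·0.5·0.334 = 1.3025.
1.3025 < 2: the indirect benefit is less than the cost.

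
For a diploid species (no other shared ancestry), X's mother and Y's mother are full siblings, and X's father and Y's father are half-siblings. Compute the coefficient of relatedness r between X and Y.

0.1875

Independent pedigree routes through distinct common ancestors add.
X and Y are related in two ways: first cousins through their mothers (r = 1/8) and half first cousins through their fathers (r = 1/16).
r = 1/8 + 1/16 = 0.1875.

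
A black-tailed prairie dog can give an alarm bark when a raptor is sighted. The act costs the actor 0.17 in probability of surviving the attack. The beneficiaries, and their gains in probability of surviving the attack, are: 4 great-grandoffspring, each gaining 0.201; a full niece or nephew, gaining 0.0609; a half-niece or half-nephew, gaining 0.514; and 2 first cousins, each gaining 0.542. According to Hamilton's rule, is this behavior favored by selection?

Hamilton's rule: the trait is favored when the sum of r·B over every recipient exceeds the actor's cost C.
r to a great-grandoffspring = 1/8 (three parent–offspring links: r = (1/2)^3 = 1/8).
r to a full niece or nephew = 1/4 (full aunt/uncle↔niece/nephew: two paths of length 3 through the shared grandparent pair: r = 2·(1/2)^3 = 1/4).
r to a half-niece or half-nephew = 0.125 (half-aunt/uncle↔niece/nephew: one path of length 3: r = (1/2)^3 = 1/8).
r to a first cousin = 1/8 (first cousins share one grandparent pair — two paths of length 4: r = 2·(1/2)^4 = 1/8).
Summing one r·B term per recipient: 4·0.125·0.201 + 1·0.25·0.0609 + 1·0.125·0.514 + 2·0.125·0.542 = 0.315475.
0.315475 > 0.17: the indirect benefit exceeds the cost.

Yes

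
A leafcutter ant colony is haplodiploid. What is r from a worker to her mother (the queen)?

One meiotic link between diploid queen and diploid daughter: r = 1/2.

0.5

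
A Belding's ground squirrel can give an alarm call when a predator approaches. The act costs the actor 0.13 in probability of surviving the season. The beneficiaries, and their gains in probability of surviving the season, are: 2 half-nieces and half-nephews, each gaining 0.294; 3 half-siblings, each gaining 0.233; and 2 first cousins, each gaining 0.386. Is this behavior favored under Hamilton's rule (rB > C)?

Yes

Hamilton's rule: the trait is favored when the sum of r·B over every recipient exceeds the actor's cost C.
r to a half-niece or half-nephew = 0.125 (half-aunt/uncle↔niece/nephew: one path of length 3: r = (1/2)^3 = 1/8).
r to a half-sibling = 1/4 (half-sibs share one parent — one path of length 2: r = (1/2)^2 = 1/4).
r to a first cousin = 1/8 (first cousins share one grandparent pair — two paths of length 4: r = 2·(1/2)^4 = 1/8).
Summing one r·B term per recipient: 2·0.125·0.294 + 3·0.25·0.233 + 2·0.125·0.386 = 0.34475.
0.34475 > 0.13: the indirect benefit exceeds the cost.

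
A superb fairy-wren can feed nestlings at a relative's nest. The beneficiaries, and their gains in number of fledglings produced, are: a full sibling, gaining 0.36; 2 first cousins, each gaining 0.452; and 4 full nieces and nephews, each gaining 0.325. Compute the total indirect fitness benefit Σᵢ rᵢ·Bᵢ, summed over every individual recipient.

r to a full sibling = 1/2 (full sibs share both parents — two paths of length 2: r = 2·(1/2)^2 = 1/2).
r to a first cousin = 1/8 (first cousins share one grandparent pair — two paths of length 4: r = 2·(1/2)^4 = 1/8).
r to a full niece or nephew = 0.25 (full aunt/uncle↔niece/nephew: two paths of length 3 through the shared grandparent pair: r = 2·(1/2)^3 = 1/4).
Summing one r·B term per recipient: 1·0.5·0.36 + 2·0.125·0.452 + 4·0.25·0.325 = 0.618.

0.618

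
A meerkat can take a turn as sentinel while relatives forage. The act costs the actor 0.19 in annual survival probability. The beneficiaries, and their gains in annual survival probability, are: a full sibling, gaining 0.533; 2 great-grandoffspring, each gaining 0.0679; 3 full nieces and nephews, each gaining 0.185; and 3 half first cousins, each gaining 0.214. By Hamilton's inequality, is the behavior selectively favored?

Yes

Hamilton's rule: the trait is favored when the sum of r·B over every recipient exceeds the actor's cost C.
r to a full sibling = 1/2 (full sibs share both parents — two paths of length 2: r = 2·(1/2)^2 = 1/2).
r to a great-grandoffspring = 1/8 (three parent–offspring links: r = (1/2)^3 = 1/8).
r to a full niece or nephew = 1/4 (full aunt/uncle↔niece/nephew: two paths of length 3 through the shared grandparent pair: r = 2·(1/2)^3 = 1/4).
r to a half first cousin = 0.0625 (half first cousins share one grandparent — one path of length 4: r = (1/2)^4 = 1/16).
Summing one r·B term per recipient: 1·0.5·0.533 + 2·0.125·0.0679 + 3·0.25·0.185 + 3·0.0625·0.214 = 0.46235.
0.46235 > 0.19: the indirect benefit exceeds the cost.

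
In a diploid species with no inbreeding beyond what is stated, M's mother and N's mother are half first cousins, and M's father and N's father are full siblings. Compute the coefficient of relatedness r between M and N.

Relatedness sums over independent paths through distinct common ancestors.
M and N are related in two ways: half second cousins through their mothers (r = 1/64) and first cousins through their fathers (r = 1/8).
r = 1/64 + 1/8 = 0.140625.

0.140625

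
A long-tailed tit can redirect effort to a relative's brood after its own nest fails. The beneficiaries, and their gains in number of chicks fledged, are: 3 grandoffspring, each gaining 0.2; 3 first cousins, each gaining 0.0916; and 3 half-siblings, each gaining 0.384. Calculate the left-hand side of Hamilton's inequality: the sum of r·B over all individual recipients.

r to a grandoffspring = 0.25 (two parent–offspring links: r = (1/2)^2 = 1/4).
r to a first cousin = 1/8 (first cousins share one grandparent pair — two paths of length 4: r = 2·(1/2)^4 = 1/8).
r to a half-sibling = 1/4 (half-sibs share one parent — one path of length 2: r = (1/2)^2 = 1/4).
Summing one r·B term per recipient: 3·0.25·0.2 + 3·0.125·0.0916 + 3·0.25·0.384 = 0.47235.

0.47235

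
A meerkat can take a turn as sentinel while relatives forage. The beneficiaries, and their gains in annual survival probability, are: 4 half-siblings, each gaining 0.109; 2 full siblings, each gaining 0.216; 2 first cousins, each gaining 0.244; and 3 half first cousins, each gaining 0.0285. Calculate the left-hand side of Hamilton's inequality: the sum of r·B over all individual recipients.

0.39134375

r to a half-sibling = 0.25 (half-sibs share one parent — one path of length 2: r = (1/2)^2 = 1/4).
r to a full sibling = 0.5 (full sibs share both parents — two paths of length 2: r = 2·(1/2)^2 = 1/2).
r to a first cousin = 1/8 (first cousins share one grandparent pair — two paths of length 4: r = 2·(1/2)^4 = 1/8).
r to a half first cousin = 1/16 (half first cousins share one grandparent — one path of length 4: r = (1/2)^4 = 1/16).
Summing one r·B term per recipient: 4·0.25·0.109 + 2·0.5·0.216 + 2·0.125·0.244 + 3·0.0625·0.0285 = 0.39134375.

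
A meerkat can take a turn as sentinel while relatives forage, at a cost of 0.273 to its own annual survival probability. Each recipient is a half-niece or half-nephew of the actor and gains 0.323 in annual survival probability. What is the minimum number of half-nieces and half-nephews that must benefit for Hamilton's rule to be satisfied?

7

r to a half-niece or half-nephew = 0.125 (half-aunt/uncle↔niece/nephew: one path of length 3: r = (1/2)^3 = 1/8).
Hamilton's rule: n·r·B > C  ⇒  n > C/(r·B) = 0.273/(0.125·0.323) = 6.762.
The smallest integer exceeding 6.762 is 7.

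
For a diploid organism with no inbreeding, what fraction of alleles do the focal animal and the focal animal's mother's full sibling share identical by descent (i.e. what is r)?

Each parent–offspring link contributes a factor of 1/2, and independent paths through distinct common ancestors add.
Full aunt/uncle↔niece/nephew: two paths of length 3 through the shared grandparent pair: r = 2·(1/2)^3 = 1/4.

0.25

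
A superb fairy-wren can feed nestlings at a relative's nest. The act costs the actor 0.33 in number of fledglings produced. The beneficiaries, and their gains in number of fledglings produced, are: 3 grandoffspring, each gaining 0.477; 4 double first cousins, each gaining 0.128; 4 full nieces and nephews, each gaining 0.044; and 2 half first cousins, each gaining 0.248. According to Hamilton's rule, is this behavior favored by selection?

Yes

Hamilton's rule: the trait is favored when the sum of r·B over every recipient exceeds the actor's cost C.
r to a grandoffspring = 0.25 (two parent–offspring links: r = (1/2)^2 = 1/4).
r to a double first cousin = 1/4 (double first cousins share both grandparent pairs — four paths of length 4: r = 4·(1/2)^4 = 1/4).
r to a full niece or nephew = 0.25 (full aunt/uncle↔niece/nephew: two paths of length 3 through the shared grandparent pair: r = 2·(1/2)^3 = 1/4).
r to a half first cousin = 1/16 (half first cousins share one grandparent — one path of length 4: r = (1/2)^4 = 1/16).
Summing one r·B term per recipient: 3·0.25·0.477 + 4·0.25·0.128 + 4·0.25·0.044 + 2·0.0625·0.248 = 0.56075.
0.56075 > 0.33: the indirect benefit exceeds the cost.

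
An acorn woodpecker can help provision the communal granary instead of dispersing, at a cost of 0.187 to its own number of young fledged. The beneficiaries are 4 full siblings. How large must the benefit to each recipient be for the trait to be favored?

r to a full sibling = 1/2 (full sibs share both parents — two paths of length 2: r = 2·(1/2)^2 = 1/2).
Hamilton's rule with n recipients of equal r: n·r·B > C, so B > C/(n·r) = 0.187/(4·0.5) = 0.0935.

0.0935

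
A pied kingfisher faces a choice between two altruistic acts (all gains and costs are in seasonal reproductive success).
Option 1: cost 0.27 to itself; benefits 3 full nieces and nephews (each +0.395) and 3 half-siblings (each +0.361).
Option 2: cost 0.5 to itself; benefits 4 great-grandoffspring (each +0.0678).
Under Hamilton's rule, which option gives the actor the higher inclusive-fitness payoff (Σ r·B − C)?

Option 1: r to a full niece or nephew = 0.25.
Option 1: r to a half-sibling = 0.25.
Option 1: Σ r·B − C = (3·0.25·0.395 + 3·0.25·0.361) − 0.27 = 0.297.
Option 2: r to a great-grandoffspring = 0.125.
Option 2: Σ r·B − C = (4·0.125·0.0678) − 0.5 = -0.4661.
Option 1 has the higher net inclusive-fitness payoff.

Option 1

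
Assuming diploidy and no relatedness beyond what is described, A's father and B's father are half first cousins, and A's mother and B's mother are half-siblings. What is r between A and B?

With two independent routes of shared ancestry, r is the sum of the two contributions.
A and B are related in two ways: half second cousins through their fathers (r = 1/64) and half first cousins through their mothers (r = 1/16).
r = 1/64 + 1/16 = 5/64 = 0.078125.

0.078125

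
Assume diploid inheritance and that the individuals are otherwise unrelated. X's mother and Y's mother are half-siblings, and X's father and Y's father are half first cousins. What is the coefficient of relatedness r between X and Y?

Relatedness sums over independent paths through distinct common ancestors.
X and Y are related in two ways: half first cousins through their mothers (r = 1/16) and half second cousins through their fathers (r = 1/64).
r = 1/16 + 1/64 = 0.078125.

0.078125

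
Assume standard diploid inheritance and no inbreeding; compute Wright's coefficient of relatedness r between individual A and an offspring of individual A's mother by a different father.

0.25

Each parent–offspring link contributes a factor of 1/2, and independent paths through distinct common ancestors add.
Half-sibs share one parent — one path of length 2: r = (1/2)^2 = 1/4.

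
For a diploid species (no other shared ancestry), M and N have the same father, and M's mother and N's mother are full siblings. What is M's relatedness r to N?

Relatedness sums over independent paths through distinct common ancestors.
M and N are related in two ways: half-sibs through their shared father (r = 1/4) and first cousins through their mothers (r = 1/8).
r = 1/4 + 1/8 = 3/8 = 0.375.

0.375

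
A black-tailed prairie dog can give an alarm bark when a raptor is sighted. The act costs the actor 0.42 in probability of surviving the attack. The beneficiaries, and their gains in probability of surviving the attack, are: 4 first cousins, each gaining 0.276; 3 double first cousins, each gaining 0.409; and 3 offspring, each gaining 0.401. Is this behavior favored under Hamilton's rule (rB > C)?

Hamilton's rule: the trait is favored when the sum of r·B over every recipient exceeds the actor's cost C.
r to a first cousin = 1/8 (first cousins share one grandparent pair — two paths of length 4: r = 2·(1/2)^4 = 1/8).
r to a double first cousin = 0.25 (double first cousins share both grandparent pairs — four paths of length 4: r = 4·(1/2)^4 = 1/4).
r to an offspring = 1/2 (one parent–offspring link: r = (1/2)^1 = 1/2).
Summing one r·B term per recipient: 4·0.125·0.276 + 3·0.25·0.409 + 3·0.5·0.401 = 1.04625.
1.04625 > 0.42: the indirect benefit exceeds the cost.

Yes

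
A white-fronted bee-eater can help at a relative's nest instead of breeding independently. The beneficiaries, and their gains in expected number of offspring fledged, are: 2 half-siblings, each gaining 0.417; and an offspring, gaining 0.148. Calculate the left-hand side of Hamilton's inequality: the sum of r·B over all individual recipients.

r to a half-sibling = 0.25 (half-sibs share one parent — one path of length 2: r = (1/2)^2 = 1/4).
r to an offspring = 0.5 (one parent–offspring link: r = (1/2)^1 = 1/2).
Summing one r·B term per recipient: 2·0.25·0.417 + 1·0.5·0.148 = 0.2825.

0.2825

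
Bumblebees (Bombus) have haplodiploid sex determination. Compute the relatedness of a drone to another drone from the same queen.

Haploid brothers each carry a random half of the queen's diploid genome, so on average they share half: r = 1/2.

0.5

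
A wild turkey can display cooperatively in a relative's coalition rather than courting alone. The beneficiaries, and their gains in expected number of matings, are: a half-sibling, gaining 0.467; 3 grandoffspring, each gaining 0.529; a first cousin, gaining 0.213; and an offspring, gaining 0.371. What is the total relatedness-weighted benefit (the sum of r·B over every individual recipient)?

0.725625

r to a half-sibling = 0.25 (half-sibs share one parent — one path of length 2: r = (1/2)^2 = 1/4).
r to a grandoffspring = 0.25 (two parent–offspring links: r = (1/2)^2 = 1/4).
r to a first cousin = 0.125 (first cousins share one grandparent pair — two paths of length 4: r = 2·(1/2)^4 = 1/8).
r to an offspring = 0.5 (one parent–offspring link: r = (1/2)^1 = 1/2).
Summing one r·B term per recipient: 1·0.25·0.467 + 3·0.25·0.529 + 1·0.125·0.213 + 1·0.5·0.371 = 0.725625.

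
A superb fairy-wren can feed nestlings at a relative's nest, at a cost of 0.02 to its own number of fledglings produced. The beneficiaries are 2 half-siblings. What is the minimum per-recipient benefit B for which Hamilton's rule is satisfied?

0.04

r to a half-sibling = 0.25 (half-sibs share one parent — one path of length 2: r = (1/2)^2 = 1/4).
Hamilton's rule with n recipients of equal r: n·r·B > C, so B > C/(n·r) = 0.02/(2·0.25) = 0.04.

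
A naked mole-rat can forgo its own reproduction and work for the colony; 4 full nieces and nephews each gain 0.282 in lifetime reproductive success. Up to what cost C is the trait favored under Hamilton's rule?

0.282

r to a full niece or nephew = 1/4 (full aunt/uncle↔niece/nephew: two paths of length 3 through the shared grandparent pair: r = 2·(1/2)^3 = 1/4).
Hamilton's rule: n·r·B > C, so the trait is favored while C < n·r·B = 4·0.25·0.282 = 0.282.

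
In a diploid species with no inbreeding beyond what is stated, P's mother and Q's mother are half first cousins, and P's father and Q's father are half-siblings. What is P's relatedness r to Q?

0.078125

Relatedness sums over independent paths through distinct common ancestors.
P and Q are related in two ways: half second cousins through their mothers (r = 1/64) and half first cousins through their fathers (r = 1/16).
r = 1/64 + 1/16 = 5/64 = 0.078125.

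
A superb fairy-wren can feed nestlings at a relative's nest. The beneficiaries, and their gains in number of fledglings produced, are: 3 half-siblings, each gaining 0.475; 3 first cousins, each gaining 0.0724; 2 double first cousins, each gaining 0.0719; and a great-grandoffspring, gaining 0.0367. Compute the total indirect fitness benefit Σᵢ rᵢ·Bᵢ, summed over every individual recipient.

r to a half-sibling = 1/4 (half-sibs share one parent — one path of length 2: r = (1/2)^2 = 1/4).
r to a first cousin = 1/8 (first cousins share one grandparent pair — two paths of length 4: r = 2·(1/2)^4 = 1/8).
r to a double first cousin = 0.25 (double first cousins share both grandparent pairs — four paths of length 4: r = 4·(1/2)^4 = 1/4).
r to a great-grandoffspring = 0.125 (three parent–offspring links: r = (1/2)^3 = 1/8).
Summing one r·B term per recipient: 3·0.25·0.475 + 3·0.125·0.0724 + 2·0.25·0.0719 + 1·0.125·0.0367 = 0.4239375.

0.4239375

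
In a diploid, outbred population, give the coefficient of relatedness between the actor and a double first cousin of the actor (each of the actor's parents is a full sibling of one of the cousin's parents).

0.25

Each parent–offspring link contributes a factor of 1/2, and independent paths through distinct common ancestors add.
Double first cousins share both grandparent pairs — four paths of length 4: r = 4·(1/2)^4 = 1/4.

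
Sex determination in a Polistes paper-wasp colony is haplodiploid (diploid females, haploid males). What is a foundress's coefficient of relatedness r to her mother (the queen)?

0.5

One meiotic link between diploid queen and diploid daughter: r = 1/2.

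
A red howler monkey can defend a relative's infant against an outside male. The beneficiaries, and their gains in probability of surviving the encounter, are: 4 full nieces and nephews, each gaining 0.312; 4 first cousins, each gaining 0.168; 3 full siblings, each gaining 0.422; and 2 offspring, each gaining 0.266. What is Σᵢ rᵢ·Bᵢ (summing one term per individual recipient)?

r to a full niece or nephew = 0.25 (full aunt/uncle↔niece/nephew: two paths of length 3 through the shared grandparent pair: r = 2·(1/2)^3 = 1/4).
r to a first cousin = 1/8 (first cousins share one grandparent pair — two paths of length 4: r = 2·(1/2)^4 = 1/8).
r to a full sibling = 1/2 (full sibs share both parents — two paths of length 2: r = 2·(1/2)^2 = 1/2).
r to an offspring = 0.5 (one parent–offspring link: r = (1/2)^1 = 1/2).
Summing one r·B term per recipient: 4·0.25·0.312 + 4·0.125·0.168 + 3·0.5·0.422 + 2·0.5·0.266 = 1.295.

1.295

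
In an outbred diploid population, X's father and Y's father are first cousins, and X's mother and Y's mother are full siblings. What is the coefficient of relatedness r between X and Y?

Relatedness sums over independent paths through distinct common ancestors.
X and Y are related in two ways: second cousins through their fathers (r = 1/32) and first cousins through their mothers (r = 1/8).
r = 1/32 + 1/8 = 5/32 = 0.15625.

0.15625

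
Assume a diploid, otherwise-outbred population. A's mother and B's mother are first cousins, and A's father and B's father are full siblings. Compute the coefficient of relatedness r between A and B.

0.15625

Relatedness sums over independent paths through distinct common ancestors.
A and B are related in two ways: second cousins through their mothers (r = 1/32) and first cousins through their fathers (r = 1/8).
r = 1/32 + 1/8 = 5/32 = 0.15625.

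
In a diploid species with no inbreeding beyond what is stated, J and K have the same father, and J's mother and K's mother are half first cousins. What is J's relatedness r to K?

0.265625

Wright's path rule: contributions from independent ancestry routes add.
J and K are related in two ways: half-sibs through their shared father (r = 1/4) and half second cousins through their mothers (r = 1/64).
r = 1/4 + 1/64 = 17/64 = 0.265625.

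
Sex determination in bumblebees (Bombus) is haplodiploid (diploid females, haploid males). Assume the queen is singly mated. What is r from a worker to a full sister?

0.75

Haplodiploid full sisters inherit their father's entire haploid genome identically (contributing 1/2) and on average half of their mother's contribution (1/2 · 1/2 = 1/4); r = 1/2 + 1/4 = 3/4.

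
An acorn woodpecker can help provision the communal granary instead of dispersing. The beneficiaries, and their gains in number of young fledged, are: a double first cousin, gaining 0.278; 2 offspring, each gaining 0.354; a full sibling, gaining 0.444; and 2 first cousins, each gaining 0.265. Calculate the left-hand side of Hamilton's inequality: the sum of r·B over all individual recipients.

0.71175

r to a double first cousin = 1/4 (double first cousins share both grandparent pairs — four paths of length 4: r = 4·(1/2)^4 = 1/4).
r to an offspring = 1/2 (one parent–offspring link: r = (1/2)^1 = 1/2).
r to a full sibling = 0.5 (full sibs share both parents — two paths of length 2: r = 2·(1/2)^2 = 1/2).
r to a first cousin = 0.125 (first cousins share one grandparent pair — two paths of length 4: r = 2·(1/2)^4 = 1/8).
Summing one r·B term per recipient: 1·0.25·0.278 + 2·0.5·0.354 + 1·0.5·0.444 + 2·0.125·0.265 = 0.71175.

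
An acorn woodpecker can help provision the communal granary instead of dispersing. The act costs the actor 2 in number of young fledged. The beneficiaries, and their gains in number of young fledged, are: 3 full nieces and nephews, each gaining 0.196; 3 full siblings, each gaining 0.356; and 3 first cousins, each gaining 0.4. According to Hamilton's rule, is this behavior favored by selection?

Hamilton's rule: the trait is favored when the sum of r·B over every recipient exceeds the actor's cost C.
r to a full niece or nephew = 1/4 (full aunt/uncle↔niece/nephew: two paths of length 3 through the shared grandparent pair: r = 2·(1/2)^3 = 1/4).
r to a full sibling = 0.5 (full sibs share both parents — two paths of length 2: r = 2·(1/2)^2 = 1/2).
r to a first cousin = 1/8 (first cousins share one grandparent pair — two paths of length 4: r = 2·(1/2)^4 = 1/8).
Summing one r·B term per recipient: 3·0.25·0.196 + 3·0.5·0.356 + 3·0.125·0.4 = 0.831.
0.831 < 2: the indirect benefit is less than the cost.

No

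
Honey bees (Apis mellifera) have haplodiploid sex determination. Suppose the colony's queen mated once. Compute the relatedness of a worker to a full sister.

Haplodiploid full sisters inherit their father's entire haploid genome identically (contributing 1/2) and on average half of their mother's contribution (1/2 · 1/2 = 1/4); r = 1/2 + 1/4 = 3/4.

0.75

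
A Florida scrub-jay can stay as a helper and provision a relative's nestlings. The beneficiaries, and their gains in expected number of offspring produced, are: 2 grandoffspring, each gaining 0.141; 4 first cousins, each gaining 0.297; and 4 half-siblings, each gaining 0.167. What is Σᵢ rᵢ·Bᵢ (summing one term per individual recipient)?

r to a grandoffspring = 1/4 (two parent–offspring links: r = (1/2)^2 = 1/4).
r to a first cousin = 0.125 (first cousins share one grandparent pair — two paths of length 4: r = 2·(1/2)^4 = 1/8).
r to a half-sibling = 0.25 (half-sibs share one parent — one path of length 2: r = (1/2)^2 = 1/4).
Summing one r·B term per recipient: 2·0.25·0.141 + 4·0.125·0.297 + 4·0.25·0.167 = 0.386.

0.386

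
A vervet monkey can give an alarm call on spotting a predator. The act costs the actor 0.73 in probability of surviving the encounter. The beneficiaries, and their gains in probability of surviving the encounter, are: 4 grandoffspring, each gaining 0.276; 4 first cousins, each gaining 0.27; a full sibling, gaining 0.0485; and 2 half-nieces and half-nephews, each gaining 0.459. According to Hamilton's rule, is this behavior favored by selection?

Hamilton's rule: the trait is favored when the sum of r·B over every recipient exceeds the actor's cost C.
r to a grandoffspring = 1/4 (two parent–offspring links: r = (1/2)^2 = 1/4).
r to a first cousin = 0.125 (first cousins share one grandparent pair — two paths of length 4: r = 2·(1/2)^4 = 1/8).
r to a full sibling = 1/2 (full sibs share both parents — two paths of length 2: r = 2·(1/2)^2 = 1/2).
r to a half-niece or half-nephew = 1/8 (half-aunt/uncle↔niece/nephew: one path of length 3: r = (1/2)^3 = 1/8).
Summing one r·B term per recipient: 4·0.25·0.276 + 4·0.125·0.27 + 1·0.5·0.0485 + 2·0.125·0.459 = 0.55.
0.55 < 0.73: the indirect benefit is less than the cost.

No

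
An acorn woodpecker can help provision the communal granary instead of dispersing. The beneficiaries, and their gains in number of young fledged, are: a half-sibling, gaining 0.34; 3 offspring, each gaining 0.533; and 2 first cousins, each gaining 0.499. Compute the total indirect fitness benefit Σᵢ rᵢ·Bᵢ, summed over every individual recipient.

1.00925

r to a half-sibling = 1/4 (half-sibs share one parent — one path of length 2: r = (1/2)^2 = 1/4).
r to an offspring = 0.5 (one parent–offspring link: r = (1/2)^1 = 1/2).
r to a first cousin = 1/8 (first cousins share one grandparent pair — two paths of length 4: r = 2·(1/2)^4 = 1/8).
Summing one r·B term per recipient: 1·0.25·0.34 + 3·0.5·0.533 + 2·0.125·0.499 = 1.00925.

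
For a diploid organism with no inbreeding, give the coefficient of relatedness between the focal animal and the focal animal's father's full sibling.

0.25

Each parent–offspring link contributes a factor of 1/2, and independent paths through distinct common ancestors add.
Full aunt/uncle↔niece/nephew: two paths of length 3 through the shared grandparent pair: r = 2·(1/2)^3 = 1/4.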